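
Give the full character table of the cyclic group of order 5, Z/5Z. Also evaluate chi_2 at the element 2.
Character table of Z/5Z (irreps indexed chi_0,...,chi_4 with chi_k(m) = zeta_5^(k*m), zeta_5 = exp(2*pi*i/5)):
  irrep \ class  {0} (size 1)  {1} (size 1)    {2} (size 1)    {3} (size 1)    {4} (size 1)  
  chi_0          1             1               1               1               1             
  chi_1          1             exp(2*I*pi/5)   exp(4*I*pi/5)   exp(-4*I*pi/5)  exp(-2*I*pi/5)
  chi_2          1             exp(4*I*pi/5)   exp(-2*I*pi/5)  exp(2*I*pi/5)   exp(-4*I*pi/5)
  chi_3          1             exp(-4*I*pi/5)  exp(2*I*pi/5)   exp(-2*I*pi/5)  exp(4*I*pi/5) 
  chi_4          1             exp(-2*I*pi/5)  exp(-4*I*pi/5)  exp(4*I*pi/5)   exp(2*I*pi/5) 

Spot check: chi_2(2) = zeta_5^(2*2) = zeta_5^4 = exp(-2*I*pi/5).

Explanation: Z/5Z is abelian, so all 5 irreducible complex representations are 1-dimensional. They are given by chi_k(m) = zeta_5^(k*m) for k = 0,...,4. Row orthogonality: sum_m chi_k(m) conj(chi_l(m)) = 5 * [k = l].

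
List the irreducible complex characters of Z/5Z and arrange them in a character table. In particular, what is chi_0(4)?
Character table of Z/5Z (irreps indexed chi_0,...,chi_4 with chi_k(m) = zeta_5^(k*m), zeta_5 = exp(2*pi*i/5)):
  irrep \ class  {0} (size 1)  {1} (size 1)    {2} (size 1)    {3} (size 1)    {4} (size 1)  
  chi_0          1             1               1               1               1             
  chi_1          1             exp(2*I*pi/5)   exp(4*I*pi/5)   exp(-4*I*pi/5)  exp(-2*I*pi/5)
  chi_2          1             exp(4*I*pi/5)   exp(-2*I*pi/5)  exp(2*I*pi/5)   exp(-4*I*pi/5)
  chi_3          1             exp(-4*I*pi/5)  exp(2*I*pi/5)   exp(-2*I*pi/5)  exp(4*I*pi/5) 
  chi_4          1             exp(-2*I*pi/5)  exp(-4*I*pi/5)  exp(4*I*pi/5)   exp(2*I*pi/5) 

Spot check: chi_0(4) = zeta_5^(0*4) = zeta_5^0 = 1.

Justification: Z/5Z is abelian, so all 5 irreducible complex representations are 1-dimensional. They are given by chi_k(m) = zeta_5^(k*m) for k = 0,...,4. Row orthogonality: sum_m chi_k(m) conj(chi_l(m)) = 5 * [k = l].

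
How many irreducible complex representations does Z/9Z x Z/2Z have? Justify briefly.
18

Argument: The number of irreducible complex representations of a finite group equals its number of conjugacy classes. Z/9Z x Z/2Z is abelian of order 18, so every element is its own conjugacy class: 18 classes, so Z/9Z x Z/2Z (order 18) has exactly 18 irreducible complex representations.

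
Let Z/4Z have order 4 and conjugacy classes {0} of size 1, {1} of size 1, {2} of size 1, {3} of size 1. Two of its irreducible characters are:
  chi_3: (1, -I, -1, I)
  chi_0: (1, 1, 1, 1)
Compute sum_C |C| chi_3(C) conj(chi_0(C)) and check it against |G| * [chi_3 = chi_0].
Sum = 0; so <chi_3, chi_0> = 0 (distinct irreducibles are orthogonal).

Working: Compute term by term over conjugacy classes (|C| * chi_3(C) * conj(chi_0(C))):
  1*(1)*conj(1) + 1*(-I)*conj(1) + 1*(-1)*conj(1) + 1*(I)*conj(1)
  = (1) + (-I) + (-1) + (I)
  = 0.
(Exp terms are combined using exp(i*s)*conj(exp(i*t)) = exp(i*(s-t)), and sums of them are collapsed using the identity that for every m > 1 the m distinct m-th roots of unity sum to 0, e.g. 1 + exp(2*I*pi/3) + exp(-2*I*pi/3) = 0.)
Dividing by |G| = 4 gives 0/4 = 0, matching the row-orthogonality relation <chi_3, chi_0> = [chi_3 = chi_0].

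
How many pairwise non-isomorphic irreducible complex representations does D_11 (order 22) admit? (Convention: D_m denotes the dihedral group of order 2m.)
7

The number of irreducible complex representations of a finite group equals its number of conjugacy classes. D_11 has 7 conjugacy classes ((n+3)/2 for n odd), so D_11 (order 22) has exactly 7 irreducible complex representations.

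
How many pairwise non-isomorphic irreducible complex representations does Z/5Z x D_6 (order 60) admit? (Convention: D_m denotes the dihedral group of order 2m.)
30

Derivation: The number of irreducible complex representations of a finite group equals its number of conjugacy classes. For a direct product, #classes(G x H) = #classes(G) * #classes(H). Z/5Z has 5 classes (abelian), D_6 has 6 classes, so 5 * 6 = 30, so Z/5Z x D_6 (order 60) has exactly 30 irreducible complex representations.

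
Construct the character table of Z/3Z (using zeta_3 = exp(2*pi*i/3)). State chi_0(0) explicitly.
Character table of Z/3Z (irreps indexed chi_0,...,chi_2 with chi_k(m) = zeta_3^(k*m), zeta_3 = exp(2*pi*i/3)):
  irrep \ class  {0} (size 1)  {1} (size 1)    {2} (size 1)  
  chi_0          1             1               1             
  chi_1          1             exp(2*I*pi/3)   exp(-2*I*pi/3)
  chi_2          1             exp(-2*I*pi/3)  exp(2*I*pi/3) 

Spot check: chi_0(0) = zeta_3^(0*0) = zeta_3^0 = 1.

Z/3Z is abelian, so all 3 irreducible complex representations are 1-dimensional. They are given by chi_k(m) = zeta_3^(k*m) for k = 0,...,2. Row orthogonality: sum_m chi_k(m) conj(chi_l(m)) = 3 * [k = l].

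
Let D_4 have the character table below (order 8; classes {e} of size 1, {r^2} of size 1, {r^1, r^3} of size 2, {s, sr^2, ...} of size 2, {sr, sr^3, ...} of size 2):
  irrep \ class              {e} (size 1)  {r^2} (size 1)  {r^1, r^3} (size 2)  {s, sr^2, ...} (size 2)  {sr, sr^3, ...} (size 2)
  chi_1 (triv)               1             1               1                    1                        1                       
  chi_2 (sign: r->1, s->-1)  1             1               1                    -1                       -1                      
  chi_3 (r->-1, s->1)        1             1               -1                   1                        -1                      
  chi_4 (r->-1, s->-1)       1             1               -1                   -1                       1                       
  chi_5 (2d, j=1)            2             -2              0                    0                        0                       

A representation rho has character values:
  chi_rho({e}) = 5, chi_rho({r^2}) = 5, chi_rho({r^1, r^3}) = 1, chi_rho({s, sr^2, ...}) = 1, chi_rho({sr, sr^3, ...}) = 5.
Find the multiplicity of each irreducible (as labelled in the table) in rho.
Multiplicities: chi_1: 3, chi_2: 0, chi_3: 0, chi_4: 2, chi_5: 0.

Argument: Use <chi_rho, chi> = (1/|G|) sum_C |C| * chi_rho(C) * conj(chi(C)) with |G| = 8 for each irreducible chi in the table:
  <chi_rho, chi_1> = (1/8)[1*(5)*conj(1) + 1*(5)*conj(1) + 2*(1)*conj(1) + 2*(1)*conj(1) + 2*(5)*conj(1)]
      = (1/8)[(5) + (5) + (2) + (2) + (10)] = 24/8 = 3
  <chi_rho, chi_2> = (1/8)[1*(5)*conj(1) + 1*(5)*conj(1) + 2*(1)*conj(1) + 2*(1)*conj(-1) + 2*(5)*conj(-1)]
      = (1/8)[(5) + (5) + (2) + (-2) + (-10)] = 0/8 = 0
  <chi_rho, chi_3> = (1/8)[1*(5)*conj(1) + 1*(5)*conj(1) + 2*(1)*conj(-1) + 2*(1)*conj(1) + 2*(5)*conj(-1)]
      = (1/8)[(5) + (5) + (-2) + (2) + (-10)] = 0/8 = 0
  <chi_rho, chi_4> = (1/8)[1*(5)*conj(1) + 1*(5)*conj(1) + 2*(1)*conj(-1) + 2*(1)*conj(-1) + 2*(5)*conj(1)]
      = (1/8)[(5) + (5) + (-2) + (-2) + (10)] = 16/8 = 2
  <chi_rho, chi_5> = (1/8)[1*(5)*conj(2) + 1*(5)*conj(-2) + 2*(1)*conj(0) + 2*(1)*conj(0) + 2*(5)*conj(0)]
      = (1/8)[(10) + (-10) + (0) + (0) + (0)] = 0/8 = 0
Dimension check: dim(rho) = sum (mult * dim) = 3*1 + 0*1 + 0*1 + 2*1 + 0*2 = 5 = chi_rho(e) = 5.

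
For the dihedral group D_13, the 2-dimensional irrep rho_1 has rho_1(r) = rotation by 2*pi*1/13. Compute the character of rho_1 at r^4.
chi_{rho_1}(r^4) = 2*cos(2*pi*1*4/13) = -2*cos(5*pi/13)

Working: rho_1(r^4) is rotation by angle 2*pi*1*4/13, whose trace is 2*cos(2*pi*1*4/13) = -2*cos(5*pi/13).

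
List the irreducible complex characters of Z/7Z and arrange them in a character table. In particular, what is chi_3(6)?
Character table of Z/7Z (irreps indexed chi_0,...,chi_6 with chi_k(m) = zeta_7^(k*m), zeta_7 = exp(2*pi*i/7)):
  irrep \ class  {0} (size 1)  {1} (size 1)    {2} (size 1)    {3} (size 1)    {4} (size 1)    {5} (size 1)    {6} (size 1)  
  chi_0          1             1               1               1               1               1               1             
  chi_1          1             exp(2*I*pi/7)   exp(4*I*pi/7)   exp(6*I*pi/7)   exp(-6*I*pi/7)  exp(-4*I*pi/7)  exp(-2*I*pi/7)
  chi_2          1             exp(4*I*pi/7)   exp(-6*I*pi/7)  exp(-2*I*pi/7)  exp(2*I*pi/7)   exp(6*I*pi/7)   exp(-4*I*pi/7)
  chi_3          1             exp(6*I*pi/7)   exp(-2*I*pi/7)  exp(4*I*pi/7)   exp(-4*I*pi/7)  exp(2*I*pi/7)   exp(-6*I*pi/7)
  chi_4          1             exp(-6*I*pi/7)  exp(2*I*pi/7)   exp(-4*I*pi/7)  exp(4*I*pi/7)   exp(-2*I*pi/7)  exp(6*I*pi/7) 
  chi_5          1             exp(-4*I*pi/7)  exp(6*I*pi/7)   exp(2*I*pi/7)   exp(-2*I*pi/7)  exp(-6*I*pi/7)  exp(4*I*pi/7) 
  chi_6          1             exp(-2*I*pi/7)  exp(-4*I*pi/7)  exp(-6*I*pi/7)  exp(6*I*pi/7)   exp(4*I*pi/7)   exp(2*I*pi/7) 

Spot check: chi_3(6) = zeta_7^(3*6) = zeta_7^18 = exp(-6*I*pi/7).

Details: Z/7Z is abelian, so all 7 irreducible complex representations are 1-dimensional. They are given by chi_k(m) = zeta_7^(k*m) for k = 0,...,6. Row orthogonality: sum_m chi_k(m) conj(chi_l(m)) = 7 * [k = l].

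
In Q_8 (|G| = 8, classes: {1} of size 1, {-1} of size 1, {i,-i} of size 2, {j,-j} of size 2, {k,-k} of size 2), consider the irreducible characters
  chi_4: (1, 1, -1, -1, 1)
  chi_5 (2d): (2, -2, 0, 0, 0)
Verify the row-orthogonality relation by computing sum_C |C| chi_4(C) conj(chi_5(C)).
Sum = 0; so <chi_4, chi_5> = 0 (distinct irreducibles are orthogonal).

Reasoning: Compute term by term over conjugacy classes (|C| * chi_4(C) * conj(chi_5(C))):
  1*(1)*conj(2) + 1*(1)*conj(-2) + 2*(-1)*conj(0) + 2*(-1)*conj(0) + 2*(1)*conj(0)
  = (2) + (-2) + (0) + (0) + (0)
  = 0.
Dividing by |G| = 8 gives 0/8 = 0, matching the row-orthogonality relation <chi_4, chi_5> = [chi_4 = chi_5].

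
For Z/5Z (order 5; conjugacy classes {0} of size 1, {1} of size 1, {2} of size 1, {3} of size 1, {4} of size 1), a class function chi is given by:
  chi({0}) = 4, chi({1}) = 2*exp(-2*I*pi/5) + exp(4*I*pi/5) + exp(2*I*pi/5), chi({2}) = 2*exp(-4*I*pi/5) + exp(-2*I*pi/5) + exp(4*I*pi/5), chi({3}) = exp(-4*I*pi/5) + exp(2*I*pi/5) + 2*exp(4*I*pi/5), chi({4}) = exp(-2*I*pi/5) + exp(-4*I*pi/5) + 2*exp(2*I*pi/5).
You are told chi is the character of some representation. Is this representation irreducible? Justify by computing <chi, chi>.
Not irreducible (reducible): <chi, chi> = 6 > 1.

Argument: <chi, chi> = (1/|G|) sum_C |C| * |chi(C)|^2 = (1/5)[1*|4|^2 + 1*|2*exp(-2*I*pi/5) + exp(4*I*pi/5) + exp(2*I*pi/5)|^2 + 1*|2*exp(-4*I*pi/5) + exp(-2*I*pi/5) + exp(4*I*pi/5)|^2 + 1*|exp(-4*I*pi/5) + exp(2*I*pi/5) + 2*exp(4*I*pi/5)|^2 + 1*|exp(-2*I*pi/5) + exp(-4*I*pi/5) + 2*exp(2*I*pi/5)|^2]
  = (1/5)[(16) + (6 + 4*exp(-4*I*pi/5) + exp(-2*I*pi/5) + exp(2*I*pi/5) + 4*exp(4*I*pi/5)) + (6 + 4*exp(-2*I*pi/5) + exp(-4*I*pi/5) + exp(4*I*pi/5) + 4*exp(2*I*pi/5)) + (6 + 4*exp(-2*I*pi/5) + exp(-4*I*pi/5) + exp(4*I*pi/5) + 4*exp(2*I*pi/5)) + (6 + 4*exp(-4*I*pi/5) + exp(-2*I*pi/5) + exp(2*I*pi/5) + 4*exp(4*I*pi/5))] = 30/5 = 6.
(Exp terms are combined using exp(i*s)*conj(exp(i*t)) = exp(i*(s-t)), and sums of them are collapsed using the identity that for every m > 1 the m distinct m-th roots of unity sum to 0, e.g. 1 + exp(2*I*pi/3) + exp(-2*I*pi/3) = 0.)
A character is irreducible iff <chi, chi> = 1, so this representation is reducible.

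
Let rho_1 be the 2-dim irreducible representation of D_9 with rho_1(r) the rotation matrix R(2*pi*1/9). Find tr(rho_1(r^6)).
chi_{rho_1}(r^6) = 2*cos(2*pi*1*6/9) = -1

Working: rho_1(r^6) is rotation by angle 2*pi*1*6/9, whose trace is 2*cos(2*pi*1*6/9) = -1.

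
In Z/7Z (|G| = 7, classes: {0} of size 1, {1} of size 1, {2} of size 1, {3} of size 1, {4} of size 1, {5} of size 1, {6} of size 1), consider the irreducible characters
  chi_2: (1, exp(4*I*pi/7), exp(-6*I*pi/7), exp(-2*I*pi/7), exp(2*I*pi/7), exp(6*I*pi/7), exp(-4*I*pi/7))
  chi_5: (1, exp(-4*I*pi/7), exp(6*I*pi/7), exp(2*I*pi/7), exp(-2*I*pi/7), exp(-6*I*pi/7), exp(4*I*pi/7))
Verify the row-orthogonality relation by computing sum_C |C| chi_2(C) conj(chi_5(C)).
Sum = 0; so <chi_2, chi_5> = 0 (distinct irreducibles are orthogonal).

Proof sketch: Compute term by term over conjugacy classes (|C| * chi_2(C) * conj(chi_5(C))):
  1*(1)*conj(1) + 1*(exp(4*I*pi/7))*conj(exp(-4*I*pi/7)) + 1*(exp(-6*I*pi/7))*conj(exp(6*I*pi/7)) + 1*(exp(-2*I*pi/7))*conj(exp(2*I*pi/7)) + 1*(exp(2*I*pi/7))*conj(exp(-2*I*pi/7)) + 1*(exp(6*I*pi/7))*conj(exp(-6*I*pi/7)) + 1*(exp(-4*I*pi/7))*conj(exp(4*I*pi/7))
  = (1) + (exp(-6*I*pi/7)) + (exp(2*I*pi/7)) + (exp(-4*I*pi/7)) + (exp(4*I*pi/7)) + (exp(-2*I*pi/7)) + (exp(6*I*pi/7))
  = 0.
(Exp terms are combined using exp(i*s)*conj(exp(i*t)) = exp(i*(s-t)), and sums of them are collapsed using the identity that for every m > 1 the m distinct m-th roots of unity sum to 0, e.g. 1 + exp(2*I*pi/3) + exp(-2*I*pi/3) = 0.)
Dividing by |G| = 7 gives 0/7 = 0, matching the row-orthogonality relation <chi_2, chi_5> = [chi_2 = chi_5].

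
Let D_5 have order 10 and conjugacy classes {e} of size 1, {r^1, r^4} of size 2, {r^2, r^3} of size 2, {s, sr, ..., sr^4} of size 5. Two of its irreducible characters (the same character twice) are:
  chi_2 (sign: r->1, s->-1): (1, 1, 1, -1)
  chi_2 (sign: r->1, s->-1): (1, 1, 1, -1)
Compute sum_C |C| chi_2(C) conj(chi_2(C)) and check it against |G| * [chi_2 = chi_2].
Sum = 10 = |G| = 10; so <chi_2, chi_2> = 1 (norm-1 confirms irreducibility).

Why: Compute term by term over conjugacy classes (|C| * chi_2(C) * conj(chi_2(C))):
  1*(1)*conj(1) + 2*(1)*conj(1) + 2*(1)*conj(1) + 5*(-1)*conj(-1)
  = (1) + (2) + (2) + (5)
  = 10.
Dividing by |G| = 10 gives 10/10 = 1, matching the row-orthogonality relation <chi_2, chi_2> = [chi_2 = chi_2].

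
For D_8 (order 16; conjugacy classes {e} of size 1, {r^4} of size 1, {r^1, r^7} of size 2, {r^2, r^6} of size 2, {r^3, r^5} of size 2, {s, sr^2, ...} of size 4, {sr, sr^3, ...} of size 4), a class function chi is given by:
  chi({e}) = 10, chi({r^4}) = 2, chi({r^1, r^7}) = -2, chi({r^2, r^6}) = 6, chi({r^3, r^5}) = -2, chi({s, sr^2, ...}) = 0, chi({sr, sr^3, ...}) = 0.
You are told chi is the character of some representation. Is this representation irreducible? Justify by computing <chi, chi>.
Not irreducible (reducible): <chi, chi> = 12 > 1.

Details: <chi, chi> = (1/|G|) sum_C |C| * |chi(C)|^2 = (1/16)[1*|10|^2 + 1*|2|^2 + 2*|-2|^2 + 2*|6|^2 + 2*|-2|^2 + 4*|0|^2 + 4*|0|^2]
  = (1/16)[(100) + (4) + (8) + (72) + (8) + (0) + (0)] = 192/16 = 12.
A character is irreducible iff <chi, chi> = 1, so this representation is reducible.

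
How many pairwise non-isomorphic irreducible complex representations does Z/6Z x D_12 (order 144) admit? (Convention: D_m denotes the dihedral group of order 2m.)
54

Explanation: The number of irreducible complex representations of a finite group equals its number of conjugacy classes. For a direct product, #classes(G x H) = #classes(G) * #classes(H). Z/6Z has 6 classes (abelian), D_12 has 9 classes, so 6 * 9 = 54, so Z/6Z x D_12 (order 144) has exactly 54 irreducible complex representations.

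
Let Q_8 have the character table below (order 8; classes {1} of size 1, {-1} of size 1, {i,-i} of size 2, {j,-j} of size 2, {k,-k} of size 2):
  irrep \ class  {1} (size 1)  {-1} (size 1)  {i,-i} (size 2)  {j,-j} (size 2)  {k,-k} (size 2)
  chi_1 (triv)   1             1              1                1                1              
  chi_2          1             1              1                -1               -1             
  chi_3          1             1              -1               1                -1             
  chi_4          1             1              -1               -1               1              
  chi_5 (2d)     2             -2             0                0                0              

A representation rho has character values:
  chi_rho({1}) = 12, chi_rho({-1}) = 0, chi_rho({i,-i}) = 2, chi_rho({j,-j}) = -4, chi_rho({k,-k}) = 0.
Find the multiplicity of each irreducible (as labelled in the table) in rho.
Multiplicities: chi_1: 1, chi_2: 3, chi_3: 0, chi_4: 2, chi_5: 3.

Proof sketch: Use <chi_rho, chi> = (1/|G|) sum_C |C| * chi_rho(C) * conj(chi(C)) with |G| = 8 for each irreducible chi in the table:
  <chi_rho, chi_1> = (1/8)[1*(12)*conj(1) + 1*(0)*conj(1) + 2*(2)*conj(1) + 2*(-4)*conj(1) + 2*(0)*conj(1)]
      = (1/8)[(12) + (0) + (4) + (-8) + (0)] = 8/8 = 1
  <chi_rho, chi_2> = (1/8)[1*(12)*conj(1) + 1*(0)*conj(1) + 2*(2)*conj(1) + 2*(-4)*conj(-1) + 2*(0)*conj(-1)]
      = (1/8)[(12) + (0) + (4) + (8) + (0)] = 24/8 = 3
  <chi_rho, chi_3> = (1/8)[1*(12)*conj(1) + 1*(0)*conj(1) + 2*(2)*conj(-1) + 2*(-4)*conj(1) + 2*(0)*conj(-1)]
      = (1/8)[(12) + (0) + (-4) + (-8) + (0)] = 0/8 = 0
  <chi_rho, chi_4> = (1/8)[1*(12)*conj(1) + 1*(0)*conj(1) + 2*(2)*conj(-1) + 2*(-4)*conj(-1) + 2*(0)*conj(1)]
      = (1/8)[(12) + (0) + (-4) + (8) + (0)] = 16/8 = 2
  <chi_rho, chi_5> = (1/8)[1*(12)*conj(2) + 1*(0)*conj(-2) + 2*(2)*conj(0) + 2*(-4)*conj(0) + 2*(0)*conj(0)]
      = (1/8)[(24) + (0) + (0) + (0) + (0)] = 24/8 = 3
Dimension check: dim(rho) = sum (mult * dim) = 1*1 + 3*1 + 0*1 + 2*1 + 3*2 = 12 = chi_rho(e) = 12.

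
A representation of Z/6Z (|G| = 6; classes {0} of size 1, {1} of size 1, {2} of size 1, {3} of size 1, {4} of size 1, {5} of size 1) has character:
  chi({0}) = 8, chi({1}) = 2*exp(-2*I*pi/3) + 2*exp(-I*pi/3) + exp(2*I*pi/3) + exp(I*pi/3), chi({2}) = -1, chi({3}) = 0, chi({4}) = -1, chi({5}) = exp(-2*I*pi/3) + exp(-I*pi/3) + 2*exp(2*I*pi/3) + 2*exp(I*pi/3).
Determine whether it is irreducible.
Not irreducible (reducible): <chi, chi> = 12 > 1.

Reasoning: <chi, chi> = (1/|G|) sum_C |C| * |chi(C)|^2 = (1/6)[1*|8|^2 + 1*|2*exp(-2*I*pi/3) + 2*exp(-I*pi/3) + exp(2*I*pi/3) + exp(I*pi/3)|^2 + 1*|-1|^2 + 1*|0|^2 + 1*|-1|^2 + 1*|exp(-2*I*pi/3) + exp(-I*pi/3) + 2*exp(2*I*pi/3) + 2*exp(I*pi/3)|^2]
  = (1/6)[(64) + (3) + (1) + (0) + (1) + (3)] = 72/6 = 12.
(Exp terms are combined using exp(i*s)*conj(exp(i*t)) = exp(i*(s-t)), and sums of them are collapsed using the identity that for every m > 1 the m distinct m-th roots of unity sum to 0, e.g. 1 + exp(2*I*pi/3) + exp(-2*I*pi/3) = 0.)
A character is irreducible iff <chi, chi> = 1, so this representation is reducible.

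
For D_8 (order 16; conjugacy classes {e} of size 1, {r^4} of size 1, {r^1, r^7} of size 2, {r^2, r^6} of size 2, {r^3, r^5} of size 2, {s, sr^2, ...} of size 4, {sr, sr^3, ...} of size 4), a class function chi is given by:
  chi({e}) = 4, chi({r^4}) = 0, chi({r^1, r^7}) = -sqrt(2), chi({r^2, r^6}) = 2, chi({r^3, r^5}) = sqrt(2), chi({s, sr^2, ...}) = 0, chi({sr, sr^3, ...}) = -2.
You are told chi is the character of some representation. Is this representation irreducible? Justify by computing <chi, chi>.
Not irreducible (reducible): <chi, chi> = 3 > 1.

Why: <chi, chi> = (1/|G|) sum_C |C| * |chi(C)|^2 = (1/16)[1*|4|^2 + 1*|0|^2 + 2*|-sqrt(2)|^2 + 2*|2|^2 + 2*|sqrt(2)|^2 + 4*|0|^2 + 4*|-2|^2]
  = (1/16)[(16) + (0) + (4) + (8) + (4) + (0) + (16)] = 48/16 = 3.
A character is irreducible iff <chi, chi> = 1, so this representation is reducible.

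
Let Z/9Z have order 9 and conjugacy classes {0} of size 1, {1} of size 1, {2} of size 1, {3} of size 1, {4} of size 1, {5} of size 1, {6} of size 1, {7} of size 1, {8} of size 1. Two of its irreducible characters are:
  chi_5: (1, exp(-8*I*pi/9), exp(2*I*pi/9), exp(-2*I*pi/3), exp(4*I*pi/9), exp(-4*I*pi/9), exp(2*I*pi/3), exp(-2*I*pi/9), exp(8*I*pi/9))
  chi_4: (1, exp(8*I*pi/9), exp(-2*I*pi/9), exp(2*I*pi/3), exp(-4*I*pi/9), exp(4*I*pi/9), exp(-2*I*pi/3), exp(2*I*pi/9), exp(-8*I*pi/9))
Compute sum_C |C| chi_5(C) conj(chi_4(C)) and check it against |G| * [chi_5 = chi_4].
Sum = 0; so <chi_5, chi_4> = 0 (distinct irreducibles are orthogonal).

Compute term by term over conjugacy classes (|C| * chi_5(C) * conj(chi_4(C))):
  1*(1)*conj(1) + 1*(exp(-8*I*pi/9))*conj(exp(8*I*pi/9)) + 1*(exp(2*I*pi/9))*conj(exp(-2*I*pi/9)) + 1*(exp(-2*I*pi/3))*conj(exp(2*I*pi/3)) + 1*(exp(4*I*pi/9))*conj(exp(-4*I*pi/9)) + 1*(exp(-4*I*pi/9))*conj(exp(4*I*pi/9)) + 1*(exp(2*I*pi/3))*conj(exp(-2*I*pi/3)) + 1*(exp(-2*I*pi/9))*conj(exp(2*I*pi/9)) + 1*(exp(8*I*pi/9))*conj(exp(-8*I*pi/9))
  = (1) + (exp(2*I*pi/9)) + (exp(4*I*pi/9)) + (exp(2*I*pi/3)) + (exp(8*I*pi/9)) + (exp(-8*I*pi/9)) + (exp(-2*I*pi/3)) + (exp(-4*I*pi/9)) + (exp(-2*I*pi/9))
  = 0.
(Exp terms are combined using exp(i*s)*conj(exp(i*t)) = exp(i*(s-t)), and sums of them are collapsed using the identity that for every m > 1 the m distinct m-th roots of unity sum to 0, e.g. 1 + exp(2*I*pi/3) + exp(-2*I*pi/3) = 0.)
Dividing by |G| = 9 gives 0/9 = 0, matching the row-orthogonality relation <chi_5, chi_4> = [chi_5 = chi_4].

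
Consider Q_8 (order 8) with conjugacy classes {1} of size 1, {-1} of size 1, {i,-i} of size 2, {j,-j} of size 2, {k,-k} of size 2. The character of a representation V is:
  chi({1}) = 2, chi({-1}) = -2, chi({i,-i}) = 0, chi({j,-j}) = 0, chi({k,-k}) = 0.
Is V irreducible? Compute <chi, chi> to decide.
Irreducible: <chi, chi> = 1.

Why: <chi, chi> = (1/|G|) sum_C |C| * |chi(C)|^2 = (1/8)[1*|2|^2 + 1*|-2|^2 + 2*|0|^2 + 2*|0|^2 + 2*|0|^2]
  = (1/8)[(4) + (4) + (0) + (0) + (0)] = 8/8 = 1.
A character is irreducible iff <chi, chi> = 1, so this representation is irreducible.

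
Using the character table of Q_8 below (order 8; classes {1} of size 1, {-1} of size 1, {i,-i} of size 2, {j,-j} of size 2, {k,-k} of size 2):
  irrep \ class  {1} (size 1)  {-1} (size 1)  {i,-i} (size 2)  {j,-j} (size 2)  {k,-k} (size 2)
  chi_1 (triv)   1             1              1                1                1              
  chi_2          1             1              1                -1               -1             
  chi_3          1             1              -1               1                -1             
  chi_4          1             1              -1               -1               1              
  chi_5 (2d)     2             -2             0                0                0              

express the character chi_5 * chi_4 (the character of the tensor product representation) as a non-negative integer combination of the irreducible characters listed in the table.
chi_5 tensor chi_4 = chi_5 (all other irreducibles have multiplicity 0).

The character of a tensor product is the pointwise product (chi_5 * chi_4)(C) = chi_5(C) * chi_4(C):
  {1}: (2)*(1), {-1}: (-2)*(1), {i,-i}: (0)*(-1), {j,-j}: (0)*(-1), {k,-k}: (0)*(1)
so (chi_5 * chi_4) takes values
  {1} -> 2, {-1} -> -2, {i,-i} -> 0, {j,-j} -> 0, {k,-k} -> 0.
Now take the inner product of this character with each irreducible chi from the table, <chi_5*chi_4, chi> = (1/8) sum_C |C| (chi_5*chi_4)(C) conj(chi(C)):
  <chi_5*chi_4, chi_1> = (1/8)[1*(2)*conj(1) + 1*(-2)*conj(1) + 2*(0)*conj(1) + 2*(0)*conj(1) + 2*(0)*conj(1)]
      = (1/8)[(2) + (-2) + (0) + (0) + (0)] = 0/8 = 0
  <chi_5*chi_4, chi_2> = (1/8)[1*(2)*conj(1) + 1*(-2)*conj(1) + 2*(0)*conj(1) + 2*(0)*conj(-1) + 2*(0)*conj(-1)]
      = (1/8)[(2) + (-2) + (0) + (0) + (0)] = 0/8 = 0
  <chi_5*chi_4, chi_3> = (1/8)[1*(2)*conj(1) + 1*(-2)*conj(1) + 2*(0)*conj(-1) + 2*(0)*conj(1) + 2*(0)*conj(-1)]
      = (1/8)[(2) + (-2) + (0) + (0) + (0)] = 0/8 = 0
  <chi_5*chi_4, chi_4> = (1/8)[1*(2)*conj(1) + 1*(-2)*conj(1) + 2*(0)*conj(-1) + 2*(0)*conj(-1) + 2*(0)*conj(1)]
      = (1/8)[(2) + (-2) + (0) + (0) + (0)] = 0/8 = 0
  <chi_5*chi_4, chi_5> = (1/8)[1*(2)*conj(2) + 1*(-2)*conj(-2) + 2*(0)*conj(0) + 2*(0)*conj(0) + 2*(0)*conj(0)]
      = (1/8)[(4) + (4) + (0) + (0) + (0)] = 8/8 = 1
Hence the multiplicities are chi_5: 1. Dimension check: dim(chi_5)*dim(chi_4) = 2*1 = 2 and sum (mult * dim) = 1*2 = 2.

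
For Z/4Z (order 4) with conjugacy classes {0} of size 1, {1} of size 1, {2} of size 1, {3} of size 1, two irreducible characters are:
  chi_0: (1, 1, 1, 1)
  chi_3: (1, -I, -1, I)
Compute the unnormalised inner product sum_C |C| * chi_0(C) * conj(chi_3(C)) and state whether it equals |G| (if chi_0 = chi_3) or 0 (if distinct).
Sum = 0; so <chi_0, chi_3> = 0 (distinct irreducibles are orthogonal).

Details: Compute term by term over conjugacy classes (|C| * chi_0(C) * conj(chi_3(C))):
  1*(1)*conj(1) + 1*(1)*conj(-I) + 1*(1)*conj(-1) + 1*(1)*conj(I)
  = (1) + (I) + (-1) + (-I)
  = 0.
(Exp terms are combined using exp(i*s)*conj(exp(i*t)) = exp(i*(s-t)), and sums of them are collapsed using the identity that for every m > 1 the m distinct m-th roots of unity sum to 0, e.g. 1 + exp(2*I*pi/3) + exp(-2*I*pi/3) = 0.)
Dividing by |G| = 4 gives 0/4 = 0, matching the row-orthogonality relation <chi_0, chi_3> = [chi_0 = chi_3].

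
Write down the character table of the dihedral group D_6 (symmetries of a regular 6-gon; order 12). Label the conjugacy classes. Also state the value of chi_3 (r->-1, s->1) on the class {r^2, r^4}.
Conjugacy classes: {e} of size 1, {r^3} of size 1, {r^1, r^5} of size 2, {r^2, r^4} of size 2, {s, sr^2, ...} of size 3, {sr, sr^3, ...} of size 3.
Character table:
  irrep \ class              {e} (size 1)  {r^3} (size 1)  {r^1, r^5} (size 2)  {r^2, r^4} (size 2)  {s, sr^2, ...} (size 3)  {sr, sr^3, ...} (size 3)
  chi_1 (triv)               1             1               1                    1                    1                        1                       
  chi_2 (sign: r->1, s->-1)  1             1               1                    1                    -1                       -1                      
  chi_3 (r->-1, s->1)        1             -1              -1                   1                    1                        -1                      
  chi_4 (r->-1, s->-1)       1             -1              -1                   1                    -1                       1                       
  chi_5 (2d, j=1)            2             -2              1                    -1                   0                        0                       
  chi_6 (2d, j=2)            2             2               -1                   -1                   0                        0                       

Spot check: chi_3 (r->-1, s->1) on {r^2, r^4} = 1.

Reasoning: D_6 has order 2*6 = 12 with 6 conjugacy classes, hence 6 irreducibles. Sum of squared dims 1 + 1 + 1 + 1 + 4 + 4 = 12 = |G|. Linear characters come from the abelianisation; the 2-dimensional irreps have character r^k -> 2*cos(2*pi*j*k/6), reflections -> 0.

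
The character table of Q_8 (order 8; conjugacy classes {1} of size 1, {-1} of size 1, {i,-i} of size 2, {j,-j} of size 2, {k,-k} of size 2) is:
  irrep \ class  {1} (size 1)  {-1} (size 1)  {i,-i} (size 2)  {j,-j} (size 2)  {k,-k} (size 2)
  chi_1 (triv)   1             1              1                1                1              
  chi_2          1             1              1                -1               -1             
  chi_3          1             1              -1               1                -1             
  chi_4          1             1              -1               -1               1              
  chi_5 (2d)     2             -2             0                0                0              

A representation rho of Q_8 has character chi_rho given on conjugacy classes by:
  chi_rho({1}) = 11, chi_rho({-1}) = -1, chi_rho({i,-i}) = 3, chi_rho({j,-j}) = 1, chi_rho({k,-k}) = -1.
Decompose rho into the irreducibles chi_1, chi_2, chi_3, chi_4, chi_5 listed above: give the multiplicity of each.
Multiplicities: chi_1: 2, chi_2: 2, chi_3: 1, chi_4: 0, chi_5: 3.

Why: Use <chi_rho, chi> = (1/|G|) sum_C |C| * chi_rho(C) * conj(chi(C)) with |G| = 8 for each irreducible chi in the table:
  <chi_rho, chi_1> = (1/8)[1*(11)*conj(1) + 1*(-1)*conj(1) + 2*(3)*conj(1) + 2*(1)*conj(1) + 2*(-1)*conj(1)]
      = (1/8)[(11) + (-1) + (6) + (2) + (-2)] = 16/8 = 2
  <chi_rho, chi_2> = (1/8)[1*(11)*conj(1) + 1*(-1)*conj(1) + 2*(3)*conj(1) + 2*(1)*conj(-1) + 2*(-1)*conj(-1)]
      = (1/8)[(11) + (-1) + (6) + (-2) + (2)] = 16/8 = 2
  <chi_rho, chi_3> = (1/8)[1*(11)*conj(1) + 1*(-1)*conj(1) + 2*(3)*conj(-1) + 2*(1)*conj(1) + 2*(-1)*conj(-1)]
      = (1/8)[(11) + (-1) + (-6) + (2) + (2)] = 8/8 = 1
  <chi_rho, chi_4> = (1/8)[1*(11)*conj(1) + 1*(-1)*conj(1) + 2*(3)*conj(-1) + 2*(1)*conj(-1) + 2*(-1)*conj(1)]
      = (1/8)[(11) + (-1) + (-6) + (-2) + (-2)] = 0/8 = 0
  <chi_rho, chi_5> = (1/8)[1*(11)*conj(2) + 1*(-1)*conj(-2) + 2*(3)*conj(0) + 2*(1)*conj(0) + 2*(-1)*conj(0)]
      = (1/8)[(22) + (2) + (0) + (0) + (0)] = 24/8 = 3
Dimension check: dim(rho) = sum (mult * dim) = 2*1 + 2*1 + 1*1 + 0*1 + 3*2 = 11 = chi_rho(e) = 11.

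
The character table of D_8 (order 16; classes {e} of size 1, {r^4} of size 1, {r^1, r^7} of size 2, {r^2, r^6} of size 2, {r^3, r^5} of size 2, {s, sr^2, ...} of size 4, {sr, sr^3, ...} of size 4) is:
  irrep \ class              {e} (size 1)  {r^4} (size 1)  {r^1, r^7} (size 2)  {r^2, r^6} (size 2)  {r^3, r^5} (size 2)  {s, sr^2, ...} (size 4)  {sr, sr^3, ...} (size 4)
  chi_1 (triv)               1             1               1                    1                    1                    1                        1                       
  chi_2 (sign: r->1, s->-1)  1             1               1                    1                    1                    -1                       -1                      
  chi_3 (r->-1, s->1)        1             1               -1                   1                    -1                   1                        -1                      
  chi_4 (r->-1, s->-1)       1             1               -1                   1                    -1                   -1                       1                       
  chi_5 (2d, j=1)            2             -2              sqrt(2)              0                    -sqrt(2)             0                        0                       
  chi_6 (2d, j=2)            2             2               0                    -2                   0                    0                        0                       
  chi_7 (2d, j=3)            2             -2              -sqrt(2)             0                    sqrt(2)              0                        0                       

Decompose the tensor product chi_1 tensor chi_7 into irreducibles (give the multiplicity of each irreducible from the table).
chi_1 tensor chi_7 = chi_7 (all other irreducibles have multiplicity 0).

Details: The character of a tensor product is the pointwise product (chi_1 * chi_7)(C) = chi_1(C) * chi_7(C):
  {e}: (1)*(2), {r^4}: (1)*(-2), {r^1, r^7}: (1)*(-sqrt(2)), {r^2, r^6}: (1)*(0), {r^3, r^5}: (1)*(sqrt(2)), {s, sr^2, ...}: (1)*(0), {sr, sr^3, ...}: (1)*(0)
so (chi_1 * chi_7) takes values
  {e} -> 2, {r^4} -> -2, {r^1, r^7} -> -sqrt(2), {r^2, r^6} -> 0, {r^3, r^5} -> sqrt(2), {s, sr^2, ...} -> 0, {sr, sr^3, ...} -> 0.
Now take the inner product of this character with each irreducible chi from the table, <chi_1*chi_7, chi> = (1/16) sum_C |C| (chi_1*chi_7)(C) conj(chi(C)):
  <chi_1*chi_7, chi_1> = (1/16)[1*(2)*conj(1) + 1*(-2)*conj(1) + 2*(-sqrt(2))*conj(1) + 2*(0)*conj(1) + 2*(sqrt(2))*conj(1) + 4*(0)*conj(1) + 4*(0)*conj(1)]
      = (1/16)[(2) + (-2) + (-2*sqrt(2)) + (0) + (2*sqrt(2)) + (0) + (0)] = 0/16 = 0
  <chi_1*chi_7, chi_2> = (1/16)[1*(2)*conj(1) + 1*(-2)*conj(1) + 2*(-sqrt(2))*conj(1) + 2*(0)*conj(1) + 2*(sqrt(2))*conj(1) + 4*(0)*conj(-1) + 4*(0)*conj(-1)]
      = (1/16)[(2) + (-2) + (-2*sqrt(2)) + (0) + (2*sqrt(2)) + (0) + (0)] = 0/16 = 0
  <chi_1*chi_7, chi_3> = (1/16)[1*(2)*conj(1) + 1*(-2)*conj(1) + 2*(-sqrt(2))*conj(-1) + 2*(0)*conj(1) + 2*(sqrt(2))*conj(-1) + 4*(0)*conj(1) + 4*(0)*conj(-1)]
      = (1/16)[(2) + (-2) + (2*sqrt(2)) + (0) + (-2*sqrt(2)) + (0) + (0)] = 0/16 = 0
  <chi_1*chi_7, chi_4> = (1/16)[1*(2)*conj(1) + 1*(-2)*conj(1) + 2*(-sqrt(2))*conj(-1) + 2*(0)*conj(1) + 2*(sqrt(2))*conj(-1) + 4*(0)*conj(-1) + 4*(0)*conj(1)]
      = (1/16)[(2) + (-2) + (2*sqrt(2)) + (0) + (-2*sqrt(2)) + (0) + (0)] = 0/16 = 0
  <chi_1*chi_7, chi_5> = (1/16)[1*(2)*conj(2) + 1*(-2)*conj(-2) + 2*(-sqrt(2))*conj(sqrt(2)) + 2*(0)*conj(0) + 2*(sqrt(2))*conj(-sqrt(2)) + 4*(0)*conj(0) + 4*(0)*conj(0)]
      = (1/16)[(4) + (4) + (-4) + (0) + (-4) + (0) + (0)] = 0/16 = 0
  <chi_1*chi_7, chi_6> = (1/16)[1*(2)*conj(2) + 1*(-2)*conj(2) + 2*(-sqrt(2))*conj(0) + 2*(0)*conj(-2) + 2*(sqrt(2))*conj(0) + 4*(0)*conj(0) + 4*(0)*conj(0)]
      = (1/16)[(4) + (-4) + (0) + (0) + (0) + (0) + (0)] = 0/16 = 0
  <chi_1*chi_7, chi_7> = (1/16)[1*(2)*conj(2) + 1*(-2)*conj(-2) + 2*(-sqrt(2))*conj(-sqrt(2)) + 2*(0)*conj(0) + 2*(sqrt(2))*conj(sqrt(2)) + 4*(0)*conj(0) + 4*(0)*conj(0)]
      = (1/16)[(4) + (4) + (4) + (0) + (4) + (0) + (0)] = 16/16 = 1
Hence the multiplicities are chi_7: 1. Dimension check: dim(chi_1)*dim(chi_7) = 1*2 = 2 and sum (mult * dim) = 1*2 = 2.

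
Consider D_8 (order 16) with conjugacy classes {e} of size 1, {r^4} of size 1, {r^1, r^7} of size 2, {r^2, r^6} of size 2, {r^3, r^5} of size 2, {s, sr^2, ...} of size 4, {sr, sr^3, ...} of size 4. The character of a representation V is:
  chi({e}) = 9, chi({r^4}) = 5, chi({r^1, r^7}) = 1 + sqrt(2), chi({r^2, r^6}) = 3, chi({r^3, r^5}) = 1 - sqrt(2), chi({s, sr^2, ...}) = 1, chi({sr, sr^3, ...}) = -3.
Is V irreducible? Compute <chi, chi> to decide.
Not irreducible (reducible): <chi, chi> = 11 > 1.

Argument: <chi, chi> = (1/|G|) sum_C |C| * |chi(C)|^2 = (1/16)[1*|9|^2 + 1*|5|^2 + 2*|1 + sqrt(2)|^2 + 2*|3|^2 + 2*|1 - sqrt(2)|^2 + 4*|1|^2 + 4*|-3|^2]
  = (1/16)[(81) + (25) + (4*sqrt(2) + 6) + (18) + (6 - 4*sqrt(2)) + (4) + (36)] = 176/16 = 11.
A character is irreducible iff <chi, chi> = 1, so this representation is reducible.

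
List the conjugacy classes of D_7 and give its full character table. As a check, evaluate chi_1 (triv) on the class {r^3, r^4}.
Conjugacy classes: {e} of size 1, {r^1, r^6} of size 2, {r^2, r^5} of size 2, {r^3, r^4} of size 2, {s, sr, ..., sr^6} of size 7.
Character table:
  irrep \ class              {e} (size 1)  {r^1, r^6} (size 2)  {r^2, r^5} (size 2)  {r^3, r^4} (size 2)  {s, sr, ..., sr^6} (size 7)
  chi_1 (triv)               1             1                    1                    1                    1                          
  chi_2 (sign: r->1, s->-1)  1             1                    1                    1                    -1                         
  chi_3 (2d, j=1)            2             2*cos(2*pi/7)        -2*cos(3*pi/7)       -2*cos(pi/7)         0                          
  chi_4 (2d, j=2)            2             -2*cos(3*pi/7)       -2*cos(pi/7)         2*cos(2*pi/7)        0                          
  chi_5 (2d, j=3)            2             -2*cos(pi/7)         2*cos(2*pi/7)        -2*cos(3*pi/7)       0                          

Spot check: chi_1 (triv) on {r^3, r^4} = 1.

D_7 has order 2*7 = 14 with 5 conjugacy classes, hence 5 irreducibles. Sum of squared dims 1 + 1 + 4 + 4 + 4 = 14 = |G|. Linear characters come from the abelianisation; the 2-dimensional irreps have character r^k -> 2*cos(2*pi*j*k/7), reflections -> 0.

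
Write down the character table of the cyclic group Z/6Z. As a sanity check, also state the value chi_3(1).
Character table of Z/6Z (irreps indexed chi_0,...,chi_5 with chi_k(m) = zeta_6^(k*m), zeta_6 = exp(2*pi*i/6)):
  irrep \ class  {0} (size 1)  {1} (size 1)    {2} (size 1)    {3} (size 1)  {4} (size 1)    {5} (size 1)  
  chi_0          1             1               1               1             1               1             
  chi_1          1             exp(I*pi/3)     exp(2*I*pi/3)   -1            exp(-2*I*pi/3)  exp(-I*pi/3)  
  chi_2          1             exp(2*I*pi/3)   exp(-2*I*pi/3)  1             exp(2*I*pi/3)   exp(-2*I*pi/3)
  chi_3          1             -1              1               -1            1               -1            
  chi_4          1             exp(-2*I*pi/3)  exp(2*I*pi/3)   1             exp(-2*I*pi/3)  exp(2*I*pi/3) 
  chi_5          1             exp(-I*pi/3)    exp(-2*I*pi/3)  -1            exp(2*I*pi/3)   exp(I*pi/3)   

Spot check: chi_3(1) = zeta_6^(3*1) = zeta_6^3 = -1.

Explanation: Z/6Z is abelian, so all 6 irreducible complex representations are 1-dimensional. They are given by chi_k(m) = zeta_6^(k*m) for k = 0,...,5. Row orthogonality: sum_m chi_k(m) conj(chi_l(m)) = 6 * [k = l].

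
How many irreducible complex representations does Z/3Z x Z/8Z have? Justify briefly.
24

Derivation: The number of irreducible complex representations of a finite group equals its number of conjugacy classes. Z/3Z x Z/8Z is abelian of order 24, so every element is its own conjugacy class: 24 classes, so Z/3Z x Z/8Z (order 24) has exactly 24 irreducible complex representations.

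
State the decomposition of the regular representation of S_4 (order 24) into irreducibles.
Each irreducible V_i of dimension d_i appears with multiplicity d_i, i.e. rho_reg = (direct sum over all irreducibles V_i) d_i V_i. The irreducible dimensions for S_4 are 1, 1, 2, 3, 3: 2 irreducibles of dimension 1, each with multiplicity 1; 1 irreducible of dimension 2, with multiplicity 2; 2 irreducibles of dimension 3, each with multiplicity 3. Total dimension 2*1*1 + 1*2*2 + 2*3*3 = 24 = |G|.

Why: General theorem: in the regular representation of a finite group G, each irreducible appears with multiplicity equal to its dimension. Check: dim(rho_reg) = sum d_i^2 = 1 + 1 + 4 + 9 + 9 = 24 = |G|.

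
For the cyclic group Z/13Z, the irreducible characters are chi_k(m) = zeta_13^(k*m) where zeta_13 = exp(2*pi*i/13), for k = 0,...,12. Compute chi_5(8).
chi_5(8) = zeta_13^40 = exp(2*I*pi/13)

Details: chi_5(8) = zeta_13^(5*8) = zeta_13^40. Since zeta_13^13 = 1, this equals zeta_13^1 = exp(2*pi*i*1/13) = exp(2*I*pi/13).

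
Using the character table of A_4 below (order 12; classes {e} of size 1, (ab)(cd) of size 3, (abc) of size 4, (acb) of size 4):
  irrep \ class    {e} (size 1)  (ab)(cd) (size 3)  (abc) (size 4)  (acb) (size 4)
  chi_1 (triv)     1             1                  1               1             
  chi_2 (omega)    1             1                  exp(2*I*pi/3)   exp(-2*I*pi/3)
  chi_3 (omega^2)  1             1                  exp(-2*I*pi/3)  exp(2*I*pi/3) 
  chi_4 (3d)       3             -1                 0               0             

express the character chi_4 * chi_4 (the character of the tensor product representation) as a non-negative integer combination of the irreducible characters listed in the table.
chi_4 tensor chi_4 = chi_1 + chi_2 + chi_3 + 2*chi_4 (all other irreducibles have multiplicity 0).

Justification: The character of a tensor product is the pointwise product (chi_4 * chi_4)(C) = chi_4(C) * chi_4(C):
  {e}: (3)*(3), (ab)(cd): (-1)*(-1), (abc): (0)*(0), (acb): (0)*(0)
so (chi_4 * chi_4) takes values
  {e} -> 9, (ab)(cd) -> 1, (abc) -> 0, (acb) -> 0.
Now take the inner product of this character with each irreducible chi from the table, <chi_4*chi_4, chi> = (1/12) sum_C |C| (chi_4*chi_4)(C) conj(chi(C)):
  <chi_4*chi_4, chi_1> = (1/12)[1*(9)*conj(1) + 3*(1)*conj(1) + 4*(0)*conj(1) + 4*(0)*conj(1)]
      = (1/12)[(9) + (3) + (0) + (0)] = 12/12 = 1
  <chi_4*chi_4, chi_2> = (1/12)[1*(9)*conj(1) + 3*(1)*conj(1) + 4*(0)*conj(exp(2*I*pi/3)) + 4*(0)*conj(exp(-2*I*pi/3))]
      = (1/12)[(9) + (3) + (0) + (0)] = 12/12 = 1
  <chi_4*chi_4, chi_3> = (1/12)[1*(9)*conj(1) + 3*(1)*conj(1) + 4*(0)*conj(exp(-2*I*pi/3)) + 4*(0)*conj(exp(2*I*pi/3))]
      = (1/12)[(9) + (3) + (0) + (0)] = 12/12 = 1
  <chi_4*chi_4, chi_4> = (1/12)[1*(9)*conj(3) + 3*(1)*conj(-1) + 4*(0)*conj(0) + 4*(0)*conj(0)]
      = (1/12)[(27) + (-3) + (0) + (0)] = 24/12 = 2
(Exp terms are combined using exp(i*s)*conj(exp(i*t)) = exp(i*(s-t)), and sums of them are collapsed using the identity that for every m > 1 the m distinct m-th roots of unity sum to 0, e.g. 1 + exp(2*I*pi/3) + exp(-2*I*pi/3) = 0.)
Hence the multiplicities are chi_1: 1, chi_2: 1, chi_3: 1, chi_4: 2. Dimension check: dim(chi_4)*dim(chi_4) = 3*3 = 9 and sum (mult * dim) = 1*1 + 1*1 + 1*1 + 2*3 = 9.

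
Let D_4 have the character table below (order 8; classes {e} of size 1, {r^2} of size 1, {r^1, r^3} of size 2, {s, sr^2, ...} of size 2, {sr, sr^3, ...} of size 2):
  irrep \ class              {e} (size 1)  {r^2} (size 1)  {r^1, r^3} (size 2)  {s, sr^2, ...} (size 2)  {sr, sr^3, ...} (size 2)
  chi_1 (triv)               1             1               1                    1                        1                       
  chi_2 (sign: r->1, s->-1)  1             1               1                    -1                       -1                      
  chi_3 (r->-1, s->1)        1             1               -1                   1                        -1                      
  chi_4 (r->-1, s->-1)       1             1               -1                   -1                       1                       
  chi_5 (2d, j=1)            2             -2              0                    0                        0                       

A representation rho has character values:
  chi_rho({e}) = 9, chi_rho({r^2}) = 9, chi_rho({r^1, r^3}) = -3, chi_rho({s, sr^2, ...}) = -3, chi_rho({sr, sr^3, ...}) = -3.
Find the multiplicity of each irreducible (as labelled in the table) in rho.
Multiplicities: chi_1: 0, chi_2: 3, chi_3: 3, chi_4: 3, chi_5: 0.

Solution. Use <chi_rho, chi> = (1/|G|) sum_C |C| * chi_rho(C) * conj(chi(C)) with |G| = 8 for each irreducible chi in the table:
  <chi_rho, chi_1> = (1/8)[1*(9)*conj(1) + 1*(9)*conj(1) + 2*(-3)*conj(1) + 2*(-3)*conj(1) + 2*(-3)*conj(1)]
      = (1/8)[(9) + (9) + (-6) + (-6) + (-6)] = 0/8 = 0
  <chi_rho, chi_2> = (1/8)[1*(9)*conj(1) + 1*(9)*conj(1) + 2*(-3)*conj(1) + 2*(-3)*conj(-1) + 2*(-3)*conj(-1)]
      = (1/8)[(9) + (9) + (-6) + (6) + (6)] = 24/8 = 3
  <chi_rho, chi_3> = (1/8)[1*(9)*conj(1) + 1*(9)*conj(1) + 2*(-3)*conj(-1) + 2*(-3)*conj(1) + 2*(-3)*conj(-1)]
      = (1/8)[(9) + (9) + (6) + (-6) + (6)] = 24/8 = 3
  <chi_rho, chi_4> = (1/8)[1*(9)*conj(1) + 1*(9)*conj(1) + 2*(-3)*conj(-1) + 2*(-3)*conj(-1) + 2*(-3)*conj(1)]
      = (1/8)[(9) + (9) + (6) + (6) + (-6)] = 24/8 = 3
  <chi_rho, chi_5> = (1/8)[1*(9)*conj(2) + 1*(9)*conj(-2) + 2*(-3)*conj(0) + 2*(-3)*conj(0) + 2*(-3)*conj(0)]
      = (1/8)[(18) + (-18) + (0) + (0) + (0)] = 0/8 = 0
Dimension check: dim(rho) = sum (mult * dim) = 0*1 + 3*1 + 3*1 + 3*1 + 0*2 = 9 = chi_rho(e) = 9.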